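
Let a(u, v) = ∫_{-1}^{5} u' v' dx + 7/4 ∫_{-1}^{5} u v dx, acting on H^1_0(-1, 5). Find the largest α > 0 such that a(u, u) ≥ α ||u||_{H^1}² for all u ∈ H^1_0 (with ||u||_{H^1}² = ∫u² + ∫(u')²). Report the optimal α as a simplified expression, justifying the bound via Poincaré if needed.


α = 1

Coercivity of a(·,·) on H^1_0(-1, 5) means a(u, u) ≥ α ||u||_{H^1}² for every u ∈ H^1_0.
The interval has length L = 6, and Poincaré/coercivity depend only on L. Here a(u, u) = ∫(u')² + (7/4)·∫u².
Here c = 7/4 ≥ 1, so a(u,u) = ∫(u')² + c∫u² ≥ ∫(u')² + ∫u² = ||u||_{H^1}², i.e. α = 1 works. No larger α is possible: a(u,u) ≥ α||u||_{H^1}² means (1−α)∫(u')² ≥ (α−c)∫u², and for the modes u_n = sin(nπ(x−x₀)/L) (x₀ the left endpoint) one has ∫u_n²/∫(u_n')² = (L/(nπ))² → 0, so a(u_n,u_n)/||u_n||_{H^1}² → 1. Hence the optimal constant is α = 1.
Therefore α = 1.


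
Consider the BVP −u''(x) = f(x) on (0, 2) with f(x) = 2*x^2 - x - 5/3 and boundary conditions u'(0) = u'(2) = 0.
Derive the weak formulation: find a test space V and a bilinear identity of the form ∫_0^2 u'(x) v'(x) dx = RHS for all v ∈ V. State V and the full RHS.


V = H^1(0, 2) (no boundary constraint on v; u is determined up to an additive constant); weak form: ∫_0^2 u'v' dx = ∫_0^2 (2*x^2 - x - 5/3) v dx for all v ∈ V.

Multiply both sides by a test function v and integrate from 0 to 2:
  ∫_0^2 −u''(x) v(x) dx = ∫_0^2 f(x) v(x) dx.
Integrate the LHS by parts once:
  ∫_0^2 −u'' v dx = −[u'(x) v(x)]_0^2 + ∫_0^2 u'(x) v'(x) dx.
Thus ∫_0^2 u'(x) v'(x) dx = ∫_0^2 f(x) v(x) dx + [u'(x) v(x)]_0^2.
Choose V so that boundary terms are either known or forced to vanish.
u has homogeneous Neumann: u'(0) = u'(2) = 0. So [u' v]_0^2 = 0·v(2) − 0·v(0) = 0 for any v; take V = H^1(0, 2).
Weak formulation: find u (satisfying any essential BC) such that ∫_0^2 u'(x) v'(x) dx = ∫_0^2 f v dx for all v ∈ V (homogeneous Neumann, so boundary terms vanish).
Substituting f(x) = 2*x^2 - x - 5/3, the right-hand side is ∫_0^2 (2*x^2 - x - 5/3) v dx.
Compatibility check (pure Neumann): taking v ≡ 1 ∈ V gives 0 = ∫_0^2 f dx + (0) − (0), i.e. ∫_0^2 f dx must equal u'(0) − u'(2) = 0. Indeed ∫_0^2 (2*x^2 - x - 5/3) dx = 0, so the data are compatible. The solution is then unique only up to an additive constant (fix it e.g. by requiring ∫_0^2 u dx = 0).


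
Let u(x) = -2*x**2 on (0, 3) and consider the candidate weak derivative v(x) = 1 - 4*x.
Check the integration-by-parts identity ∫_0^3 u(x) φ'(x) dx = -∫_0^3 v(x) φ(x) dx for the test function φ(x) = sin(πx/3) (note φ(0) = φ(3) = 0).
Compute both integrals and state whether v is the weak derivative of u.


LHS = 36/π, RHS = 30/π. No, v is not the weak derivative of u.

u(x) = -2*x**2, classical derivative u'(x) = -4*x.
φ(x) = sin(πx/3), so φ'(x) = π*cos(π*x/3)/3.
Note φ(0) = φ(3) = 0, so the boundary term u·φ vanishes.
LHS = ∫_0^3 u(x) φ'(x) dx = ∫_0^3 (-2*π*x^2*cos(π*x/3)/3) dx. Term by term:
  ∫_0^3 -2*π*x^2*cos(π*x/3)/3 dx = 36/π.
So LHS = 36/π.
∫_0^3 v(x) φ(x) dx = ∫_0^3 (-4*x*sin(π*x/3) + sin(π*x/3)) dx. Term by term:
  ∫_0^3 -4*x*sin(π*x/3) dx = -36/π;  ∫_0^3 sin(π*x/3) dx = 6/π.
Sum: -36/π + 6/π = -30/π.
So RHS = -∫_0^3 v(x) φ(x) dx = 30/π.
LHS − RHS = 6/π ≠ 0, so the identity fails.
(For a valid weak derivative the identity must hold for EVERY test function, in particular this one. The failure shows v is NOT the weak derivative of u.)
Correct weak derivative would be u'(x) = -4*x.


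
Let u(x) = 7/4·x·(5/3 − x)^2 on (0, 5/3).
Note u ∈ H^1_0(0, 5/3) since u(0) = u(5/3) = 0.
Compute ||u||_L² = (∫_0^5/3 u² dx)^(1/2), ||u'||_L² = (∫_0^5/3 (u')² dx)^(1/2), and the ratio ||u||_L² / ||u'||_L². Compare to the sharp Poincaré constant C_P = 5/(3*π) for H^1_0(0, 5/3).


||u||_L² / ||u'||_L² = 5*sqrt(14)/42 < C_P = 5/(3*π).

u(x) = 7/4·x·(5/3 − x)^2, so u'(x) = 21*x^2/4 - 35*x/3 + 175/36.
u(x) = 7/4·x·(5/3 − x)^2 vanishes at x = 0 and x = 5/3, so u ∈ H^1_0(0, 5/3). Differentiate via the product rule and integrate the resulting polynomials term by term.
  ∫_0^5/3 u² dx = ∫_0^5/3 (49*x^6/16 - 245*x^5/12 + 1225*x^4/24 - 6125*x^3/108 + 30625*x^2/1296) dx. Term by term:
    ∫_0^5/3 49*x^6/16 dx = 546875/34992;  ∫_0^5/3 -245*x^5/12 dx = -3828125/52488;  ∫_0^5/3 1225*x^4/24 dx = 765625/5832;
    ∫_0^5/3 -6125*x^3/108 dx = -3828125/34992;  ∫_0^5/3 30625*x^2/1296 dx = 3828125/104976.
  Sum: 546875/34992 − 3828125/52488 + 765625/5832 − 3828125/34992 + 3828125/104976 = 109375/104976.
  ∫_0^5/3 (u')² dx = ∫_0^5/3 (441*x^4/16 - 245*x^3/2 + 13475*x^2/72 - 6125*x/54 + 30625/1296) dx. Term by term:
    ∫_0^5/3 441*x^4/16 dx = 30625/432;  ∫_0^5/3 -245*x^3/2 dx = -153125/648;  ∫_0^5/3 13475*x^2/72 dx = 1684375/5832;
    ∫_0^5/3 -6125*x/54 dx = -153125/972;  ∫_0^5/3 30625/1296 dx = 153125/3888.
  Sum: 30625/432 − 153125/648 + 1684375/5832 − 153125/972 + 153125/3888 = 30625/5832.
∫_0^5/3 u² dx = 109375/104976, so ||u||_L² = 125*sqrt(7)/324.
∫_0^5/3 (u')² dx = 30625/5832, so ||u'||_L² = 175*sqrt(2)/108.
Ratio ||u||_L² / ||u'||_L² = 5*sqrt(14)/42.
Sharp Poincaré constant on H^1_0(0, 5/3) is C_P = L/π = 5/(3*π), achieved by sin(3*π/5·x).
A polynomial bump cannot attain the sharp Poincaré constant (only the first sine eigenfunction does), so the ratio is strictly less than C_P, consistent with ||u||_L² ≤ C_P ||u'||_L².


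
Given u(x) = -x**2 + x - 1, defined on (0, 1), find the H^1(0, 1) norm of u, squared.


||u||_{H^1}^2 = 31/30

The H^1 norm (squared) on an interval (0, L) is
  ||u||_{H^1}^2 = ∫_0^L u(x)^2 dx + ∫_0^L u'(x)^2 dx.
Compute u'(x) = 1 - 2*x.
Then u(x)^2 = x**4 - 2*x**3 + 3*x**2 - 2*x + 1 and u'(x)^2 = 4*x**2 - 4*x + 1.
Integrate each monomial from 0 to 1 using ∫_0^1 c·x^n dx = c·1^(n+1)/(n+1):
  ∫_0^1 u(x)^2 dx = ∫_0^1 (x^4 - 2*x^3 + 3*x^2 - 2*x + 1) dx. Term by term:
    ∫_0^1 x^4 dx = 1/5;  ∫_0^1 -2*x^3 dx = -1/2;  ∫_0^1 3*x^2 dx = 1;
    ∫_0^1 -2*x dx = -1;  ∫_0^1 1 dx = 1.
  Sum: 1/5 − 1/2 + 1 − 1 + 1 = 7/10.
  ∫_0^1 u'(x)^2 dx = ∫_0^1 (4*x^2 - 4*x + 1) dx. Term by term:
    ∫_0^1 4*x^2 dx = 4/3;  ∫_0^1 -4*x dx = -2;  ∫_0^1 1 dx = 1.
  Sum: 4/3 − 2 + 1 = 1/3.
Adding: ||u||_{H^1}^2 = 7/10 + 1/3 = 31/30.


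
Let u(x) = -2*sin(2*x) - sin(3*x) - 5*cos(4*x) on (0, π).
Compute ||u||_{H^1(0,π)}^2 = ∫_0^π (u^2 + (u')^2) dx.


||u||_{H^1(0,π)}^2 = -1020/7 + 455*π/2

u'(x) = 20*sin(4*x) - 4*cos(2*x) - 3*cos(3*x).
Expand u² and (u')² and integrate term by term on (0, π), using: for integers n ≥ 1, ∫_0^π sin²(nx) dx = ∫_0^π cos²(nx) dx = π/2; for n ≠ n', ∫_0^π sin(nx)sin(n'x) dx = ∫_0^π cos(nx)cos(n'x) dx = 0; and by product-to-sum, ∫_0^π sin(nx)cos(n'x) dx = ½∫_0^π [sin((n+n')x) + sin((n−n')x)] dx, which is 0 when n+n' is even and 2n/(n²−n'²) when n+n' is odd (it need not vanish on (0, π)).
  u² squared terms: (-1)²·∫sin(3x)² dx = 1·π/2 = π/2;  (-5)²·∫cos(4x)² dx = 25·π/2 = 25*π/2;  (-2)²·∫sin(2x)² dx = 4·π/2 = 2*π.
  u² cross terms: 2·(-1)·(-5)·∫sin(3x)·cos(4x) dx = 10·(-6/7) = -60/7;  2·(-1)·(-2)·∫sin(3x)·sin(2x) dx = 4·(0) = 0;  2·(-5)·(-2)·∫cos(4x)·sin(2x) dx = 20·(0) = 0.
  So ∫_0^π u² dx = π/2 + 25*π/2 + 2*π − 60/7 + 0 + 0 = -60/7 + 15*π.
  (u')² squared terms: (-4)²·∫cos(2x)² dx = 16·π/2 = 8*π;  (-3)²·∫cos(3x)² dx = 9·π/2 = 9*π/2;  (20)²·∫sin(4x)² dx = 400·π/2 = 200*π.
  (u')² cross terms: 2·(-4)·(-3)·∫cos(2x)·cos(3x) dx = 24·(0) = 0;  2·(-4)·(20)·∫cos(2x)·sin(4x) dx = -160·(0) = 0;  2·(-3)·(20)·∫cos(3x)·sin(4x) dx = -120·(8/7) = -960/7.
  So ∫_0^π (u')² dx = 8*π + 9*π/2 + 200*π + 0 + 0 − 960/7 = -960/7 + 425*π/2.
||u||_{H^1}^2 = (-60/7 + 15*π) + (-960/7 + 425*π/2) = -1020/7 + 455*π/2.


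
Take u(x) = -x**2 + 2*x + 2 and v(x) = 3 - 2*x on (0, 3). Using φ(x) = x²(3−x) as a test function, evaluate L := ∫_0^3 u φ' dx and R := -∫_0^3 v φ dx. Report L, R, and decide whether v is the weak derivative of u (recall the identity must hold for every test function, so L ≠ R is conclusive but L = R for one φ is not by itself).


LHS = 54/5, RHS = 81/20. No, v is not the weak derivative of u.

u(x) = -x**2 + 2*x + 2, classical derivative u'(x) = 2 - 2*x.
φ(x) = x²(3−x), so φ'(x) = 3*x*(2 - x).
Note φ(0) = φ(3) = 0, so the boundary term u·φ vanishes.
LHS = ∫_0^3 u(x) φ'(x) dx = ∫_0^3 (3*x^4 - 12*x^3 + 6*x^2 + 12*x) dx. Term by term:
  ∫_0^3 3*x^4 dx = 729/5;  ∫_0^3 -12*x^3 dx = -243;  ∫_0^3 6*x^2 dx = 54;
  ∫_0^3 12*x dx = 54.
Sum: 729/5 − 243 + 54 + 54 = 54/5.
So LHS = 54/5.
∫_0^3 v(x) φ(x) dx = ∫_0^3 (2*x^4 - 9*x^3 + 9*x^2) dx. Term by term:
  ∫_0^3 2*x^4 dx = 486/5;  ∫_0^3 -9*x^3 dx = -729/4;  ∫_0^3 9*x^2 dx = 81.
Sum: 486/5 − 729/4 + 81 = -81/20.
So RHS = -∫_0^3 v(x) φ(x) dx = 81/20.
LHS − RHS = 27/4 ≠ 0, so the identity fails.
(For a valid weak derivative the identity must hold for EVERY test function, in particular this one. The failure shows v is NOT the weak derivative of u.)
Correct weak derivative would be u'(x) = 2 - 2*x.


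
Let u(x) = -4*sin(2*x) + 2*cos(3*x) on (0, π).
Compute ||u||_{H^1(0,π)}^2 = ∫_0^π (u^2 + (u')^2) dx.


||u||_{H^1(0,π)}^2 = 128 + 60*π

u'(x) = -6*sin(3*x) - 8*cos(2*x).
Expand u² and (u')² and integrate term by term on (0, π), using: for integers n ≥ 1, ∫_0^π sin²(nx) dx = ∫_0^π cos²(nx) dx = π/2; for n ≠ n', ∫_0^π sin(nx)sin(n'x) dx = ∫_0^π cos(nx)cos(n'x) dx = 0; and by product-to-sum, ∫_0^π sin(nx)cos(n'x) dx = ½∫_0^π [sin((n+n')x) + sin((n−n')x)] dx, which is 0 when n+n' is even and 2n/(n²−n'²) when n+n' is odd (it need not vanish on (0, π)).
  u² squared terms: (-4)²·∫sin(2x)² dx = 16·π/2 = 8*π;  (2)²·∫cos(3x)² dx = 4·π/2 = 2*π.
  u² cross terms: 2·(-4)·(2)·∫sin(2x)·cos(3x) dx = -16·(-4/5) = 64/5.
  So ∫_0^π u² dx = 8*π + 2*π + 64/5 = 64/5 + 10*π.
  (u')² squared terms: (-8)²·∫cos(2x)² dx = 64·π/2 = 32*π;  (-6)²·∫sin(3x)² dx = 36·π/2 = 18*π.
  (u')² cross terms: 2·(-8)·(-6)·∫cos(2x)·sin(3x) dx = 96·(6/5) = 576/5.
  So ∫_0^π (u')² dx = 32*π + 18*π + 576/5 = 576/5 + 50*π.
||u||_{H^1}^2 = (64/5 + 10*π) + (576/5 + 50*π) = 128 + 60*π.


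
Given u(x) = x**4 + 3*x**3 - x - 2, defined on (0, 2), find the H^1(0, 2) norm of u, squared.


||u||_{H^1}^2 = 566926/315

The H^1 norm (squared) on an interval (0, L) is
  ||u||_{H^1}^2 = ∫_0^L u(x)^2 dx + ∫_0^L u'(x)^2 dx.
Compute u'(x) = 4*x**3 + 9*x**2 - 1.
Then u(x)^2 = x**8 + 6*x**7 + 9*x**6 - 2*x**5 - 10*x**4 - 12*x**3 + x**2 + 4*x + 4 and u'(x)^2 = 16*x**6 + 72*x**5 + 81*x**4 - 8*x**3 - 18*x**2 + 1.
Integrate each monomial from 0 to 2 using ∫_0^2 c·x^n dx = c·2^(n+1)/(n+1):
  ∫_0^2 u(x)^2 dx = ∫_0^2 (x^8 + 6*x^7 + 9*x^6 - 2*x^5 - 10*x^4 - 12*x^3 + x^2 + 4*x + 4) dx. Term by term:
    ∫_0^2 x^8 dx = 512/9;  ∫_0^2 6*x^7 dx = 192;  ∫_0^2 9*x^6 dx = 1152/7;
    ∫_0^2 -2*x^5 dx = -64/3;  ∫_0^2 -10*x^4 dx = -64;  ∫_0^2 -12*x^3 dx = -48;
    ∫_0^2 x^2 dx = 8/3;  ∫_0^2 4*x dx = 8;  ∫_0^2 4 dx = 8.
  Sum: 512/9 + 192 + 1152/7 − 64/3 − 64 − 48 + 8/3 + 8 + 8 = 18824/63.
  ∫_0^2 u'(x)^2 dx = ∫_0^2 (16*x^6 + 72*x^5 + 81*x^4 - 8*x^3 - 18*x^2 + 1) dx. Term by term:
    ∫_0^2 16*x^6 dx = 2048/7;  ∫_0^2 72*x^5 dx = 768;  ∫_0^2 81*x^4 dx = 2592/5;
    ∫_0^2 -8*x^3 dx = -32;  ∫_0^2 -18*x^2 dx = -48;  ∫_0^2 1 dx = 2.
  Sum: 2048/7 + 768 + 2592/5 − 32 − 48 + 2 = 52534/35.
Adding: ||u||_{H^1}^2 = 18824/63 + 52534/35 = 566926/315.


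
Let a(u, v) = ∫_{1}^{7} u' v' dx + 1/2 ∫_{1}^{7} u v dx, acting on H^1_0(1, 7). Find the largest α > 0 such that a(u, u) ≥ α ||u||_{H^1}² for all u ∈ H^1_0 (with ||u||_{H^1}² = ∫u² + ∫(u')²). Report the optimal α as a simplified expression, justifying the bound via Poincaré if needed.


α = (π^2 + 18)/(π^2 + 36)

Coercivity of a(·,·) on H^1_0(1, 7) means a(u, u) ≥ α ||u||_{H^1}² for every u ∈ H^1_0.
The interval has length L = 6, and Poincaré/coercivity depend only on L. Here a(u, u) = ∫(u')² + (1/2)·∫u².
Here 0 < c = 1/2 < 1. The condition a(u,u) ≥ α||u||_{H^1}² reads (1−α)∫(u')² ≥ (α−c)∫u². Any admissible α is ≤ 1 (rapidly oscillating u have ∫u²/∫(u')² → 0), and α = 1 would force 0 ≥ (1−c)∫u², impossible since c < 1; so 1−α > 0. By the sharp Poincaré inequality on H^1_0 of an interval of length L, ∫(u')² ≥ (π/L)²∫u² with equality for the first sine mode sin(π(x−x₀)/L) (x₀ the left endpoint), so the inequality holds for all u iff (1−α)(π/L)² ≥ α − c, i.e. α ≤ ((π/L)² + c)/((π/L)² + 1) = (1 + c(L/π)²)/(1 + (L/π)²). With (π/L)² = π^2/36 and c = 1/2, the largest admissible constant is α = ((π/L)² + c)/((π/L)² + 1).
Simplifying, α = (π^2 + 18)/(π^2 + 36).


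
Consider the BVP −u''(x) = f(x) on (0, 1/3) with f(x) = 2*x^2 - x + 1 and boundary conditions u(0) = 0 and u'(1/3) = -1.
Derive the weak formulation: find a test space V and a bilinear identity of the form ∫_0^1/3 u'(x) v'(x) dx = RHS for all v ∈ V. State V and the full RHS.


V = {v ∈ H^1(0, 1/3) : v(0) = 0} (test functions vanish at x = 0 where u is specified); weak form: ∫_0^1/3 u'v' dx = ∫_0^1/3 (2*x^2 - x + 1) v dx − v(1/3) for all v ∈ V.

Multiply both sides by a test function v and integrate from 0 to 1/3:
  ∫_0^1/3 −u''(x) v(x) dx = ∫_0^1/3 f(x) v(x) dx.
Integrate the LHS by parts once:
  ∫_0^1/3 −u'' v dx = −[u'(x) v(x)]_0^1/3 + ∫_0^1/3 u'(x) v'(x) dx.
Thus ∫_0^1/3 u'(x) v'(x) dx = ∫_0^1/3 f(x) v(x) dx + [u'(x) v(x)]_0^1/3.
Choose V so that boundary terms are either known or forced to vanish.
Mixed BC: u(0) = 0 (Dirichlet) and u'(1/3) = -1 (Neumann). Define V = {v ∈ H^1(0, 1/3) : v(0) = 0}. Then [u' v]_0^1/3 = u'(1/3)·v(1/3) − u'(0)·0 = − v(1/3).
Weak formulation: find u (satisfying any essential BC) such that ∫_0^1/3 u'(x) v'(x) dx = ∫_0^1/3 f v dx − v(1/3) for all v ∈ V (Dirichlet at 0 absorbed into V; Neumann datum at x = 1/3 contributes the boundary term).
Substituting f(x) = 2*x^2 - x + 1, the right-hand side is ∫_0^1/3 (2*x^2 - x + 1) v dx − v(1/3).


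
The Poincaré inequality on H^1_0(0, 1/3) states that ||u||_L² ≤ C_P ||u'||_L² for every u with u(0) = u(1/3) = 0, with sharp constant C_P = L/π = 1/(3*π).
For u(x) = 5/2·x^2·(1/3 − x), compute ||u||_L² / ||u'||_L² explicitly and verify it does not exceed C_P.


||u||_L² / ||u'||_L² = sqrt(14)/42 < C_P = 1/(3*π).

u(x) = 5/2·x^2·(1/3 − x), so u'(x) = 5*x*(2 - 9*x)/6.
u(x) = 5/2·x^2·(1/3 − x) vanishes at x = 0 and x = 1/3, so u ∈ H^1_0(0, 1/3). Differentiate via the product rule and integrate the resulting polynomials term by term.
  ∫_0^1/3 u² dx = ∫_0^1/3 (25*x^6/4 - 25*x^5/6 + 25*x^4/36) dx. Term by term:
    ∫_0^1/3 25*x^6/4 dx = 25/61236;  ∫_0^1/3 -25*x^5/6 dx = -25/26244;  ∫_0^1/3 25*x^4/36 dx = 5/8748.
  Sum: 25/61236 − 25/26244 + 5/8748 = 5/183708.
  ∫_0^1/3 (u')² dx = ∫_0^1/3 (225*x^4/4 - 25*x^3 + 25*x^2/9) dx. Term by term:
    ∫_0^1/3 225*x^4/4 dx = 5/108;  ∫_0^1/3 -25*x^3 dx = -25/324;  ∫_0^1/3 25*x^2/9 dx = 25/729.
  Sum: 5/108 − 25/324 + 25/729 = 5/1458.
∫_0^1/3 u² dx = 5/183708, so ||u||_L² = sqrt(35)/1134.
∫_0^1/3 (u')² dx = 5/1458, so ||u'||_L² = sqrt(10)/54.
Ratio ||u||_L² / ||u'||_L² = sqrt(14)/42.
Sharp Poincaré constant on H^1_0(0, 1/3) is C_P = L/π = 1/(3*π), achieved by sin(3*π·x).
A polynomial bump cannot attain the sharp Poincaré constant (only the first sine eigenfunction does), so the ratio is strictly less than C_P, consistent with ||u||_L² ≤ C_P ||u'||_L².


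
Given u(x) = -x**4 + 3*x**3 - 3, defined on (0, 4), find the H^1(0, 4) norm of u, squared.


||u||_{H^1}^2 = 1902284/315

The H^1 norm (squared) on an interval (0, L) is
  ||u||_{H^1}^2 = ∫_0^L u(x)^2 dx + ∫_0^L u'(x)^2 dx.
Compute u'(x) = -4*x**3 + 9*x**2.
Then u(x)^2 = x**8 - 6*x**7 + 9*x**6 + 6*x**4 - 18*x**3 + 9 and u'(x)^2 = 16*x**6 - 72*x**5 + 81*x**4.
Integrate each monomial from 0 to 4 using ∫_0^4 c·x^n dx = c·4^(n+1)/(n+1):
  ∫_0^4 u(x)^2 dx = ∫_0^4 (x^8 - 6*x^7 + 9*x^6 + 6*x^4 - 18*x^3 + 9) dx. Term by term:
    ∫_0^4 x^8 dx = 262144/9;  ∫_0^4 -6*x^7 dx = -49152;  ∫_0^4 9*x^6 dx = 147456/7;
    ∫_0^4 6*x^4 dx = 6144/5;  ∫_0^4 -18*x^3 dx = -1152;  ∫_0^4 9 dx = 36.
  Sum: 262144/9 − 49152 + 147456/7 + 6144/5 − 1152 + 36 = 363212/315.
  ∫_0^4 u'(x)^2 dx = ∫_0^4 (16*x^6 - 72*x^5 + 81*x^4) dx. Term by term:
    ∫_0^4 16*x^6 dx = 262144/7;  ∫_0^4 -72*x^5 dx = -49152;  ∫_0^4 81*x^4 dx = 82944/5.
  Sum: 262144/7 − 49152 + 82944/5 = 171008/35.
Adding: ||u||_{H^1}^2 = 363212/315 + 171008/35 = 1902284/315.


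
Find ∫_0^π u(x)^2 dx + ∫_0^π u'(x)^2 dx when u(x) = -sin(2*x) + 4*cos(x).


||u||_{H^1(0,π)}^2 = -64/3 + 37*π/2

u'(x) = -4*sin(x) - 2*cos(2*x).
Expand u² and (u')² and integrate term by term on (0, π), using: for integers n ≥ 1, ∫_0^π sin²(nx) dx = ∫_0^π cos²(nx) dx = π/2; for n ≠ n', ∫_0^π sin(nx)sin(n'x) dx = ∫_0^π cos(nx)cos(n'x) dx = 0; and by product-to-sum, ∫_0^π sin(nx)cos(n'x) dx = ½∫_0^π [sin((n+n')x) + sin((n−n')x)] dx, which is 0 when n+n' is even and 2n/(n²−n'²) when n+n' is odd (it need not vanish on (0, π)).
  u² squared terms: (-1)²·∫sin(2x)² dx = 1·π/2 = π/2;  (4)²·∫cos(x)² dx = 16·π/2 = 8*π.
  u² cross terms: 2·(-1)·(4)·∫sin(2x)·cos(x) dx = -8·(4/3) = -32/3.
  So ∫_0^π u² dx = π/2 + 8*π − 32/3 = -32/3 + 17*π/2.
  (u')² squared terms: (-4)²·∫sin(x)² dx = 16·π/2 = 8*π;  (-2)²·∫cos(2x)² dx = 4·π/2 = 2*π.
  (u')² cross terms: 2·(-4)·(-2)·∫sin(x)·cos(2x) dx = 16·(-2/3) = -32/3.
  So ∫_0^π (u')² dx = 8*π + 2*π − 32/3 = -32/3 + 10*π.
||u||_{H^1}^2 = (-32/3 + 17*π/2) + (-32/3 + 10*π) = -64/3 + 37*π/2.


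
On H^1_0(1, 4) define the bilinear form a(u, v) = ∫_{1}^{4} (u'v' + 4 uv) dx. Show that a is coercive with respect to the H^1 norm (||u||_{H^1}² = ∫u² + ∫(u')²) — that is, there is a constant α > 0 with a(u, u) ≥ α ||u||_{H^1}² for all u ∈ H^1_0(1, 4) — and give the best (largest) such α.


α = 1

Coercivity of a(·,·) on H^1_0(1, 4) means a(u, u) ≥ α ||u||_{H^1}² for every u ∈ H^1_0.
The interval has length L = 3, and Poincaré/coercivity depend only on L. Here a(u, u) = ∫(u')² + (4)·∫u².
Here c = 4 ≥ 1, so a(u,u) = ∫(u')² + c∫u² ≥ ∫(u')² + ∫u² = ||u||_{H^1}², i.e. α = 1 works. No larger α is possible: a(u,u) ≥ α||u||_{H^1}² means (1−α)∫(u')² ≥ (α−c)∫u², and for the modes u_n = sin(nπ(x−x₀)/L) (x₀ the left endpoint) one has ∫u_n²/∫(u_n')² = (L/(nπ))² → 0, so a(u_n,u_n)/||u_n||_{H^1}² → 1. Hence the optimal constant is α = 1.
Therefore α = 1.


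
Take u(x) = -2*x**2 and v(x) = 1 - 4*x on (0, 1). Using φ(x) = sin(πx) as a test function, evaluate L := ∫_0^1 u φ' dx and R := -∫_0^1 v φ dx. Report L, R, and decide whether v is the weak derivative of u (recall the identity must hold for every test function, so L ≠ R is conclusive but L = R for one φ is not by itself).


LHS = 4/π, RHS = 2/π. No, v is not the weak derivative of u.

u(x) = -2*x**2, classical derivative u'(x) = -4*x.
φ(x) = sin(πx), so φ'(x) = π*cos(π*x).
Note φ(0) = φ(1) = 0, so the boundary term u·φ vanishes.
LHS = ∫_0^1 u(x) φ'(x) dx = ∫_0^1 (-2*π*x^2*cos(π*x)) dx. Term by term:
  ∫_0^1 -2*π*x^2*cos(π*x) dx = 4/π.
So LHS = 4/π.
∫_0^1 v(x) φ(x) dx = ∫_0^1 (-4*x*sin(π*x) + sin(π*x)) dx. Term by term:
  ∫_0^1 -4*x*sin(π*x) dx = -4/π;  ∫_0^1 sin(π*x) dx = 2/π.
Sum: -4/π + 2/π = -2/π.
So RHS = -∫_0^1 v(x) φ(x) dx = 2/π.
LHS − RHS = 2/π ≠ 0, so the identity fails.
(For a valid weak derivative the identity must hold for EVERY test function, in particular this one. The failure shows v is NOT the weak derivative of u.)
Correct weak derivative would be u'(x) = -4*x.


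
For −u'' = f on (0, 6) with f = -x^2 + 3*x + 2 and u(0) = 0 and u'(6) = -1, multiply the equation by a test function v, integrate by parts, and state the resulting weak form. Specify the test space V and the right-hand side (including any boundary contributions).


V = {v ∈ H^1(0, 6) : v(0) = 0} (test functions vanish at x = 0 where u is specified); weak form: ∫_0^6 u'v' dx = ∫_0^6 (-x^2 + 3*x + 2) v dx − v(6) for all v ∈ V.

Multiply both sides by a test function v and integrate from 0 to 6:
  ∫_0^6 −u''(x) v(x) dx = ∫_0^6 f(x) v(x) dx.
Integrate the LHS by parts once:
  ∫_0^6 −u'' v dx = −[u'(x) v(x)]_0^6 + ∫_0^6 u'(x) v'(x) dx.
Thus ∫_0^6 u'(x) v'(x) dx = ∫_0^6 f(x) v(x) dx + [u'(x) v(x)]_0^6.
Choose V so that boundary terms are either known or forced to vanish.
Mixed BC: u(0) = 0 (Dirichlet) and u'(6) = -1 (Neumann). Define V = {v ∈ H^1(0, 6) : v(0) = 0}. Then [u' v]_0^6 = u'(6)·v(6) − u'(0)·0 = − v(6).
Weak formulation: find u (satisfying any essential BC) such that ∫_0^6 u'(x) v'(x) dx = ∫_0^6 f v dx − v(6) for all v ∈ V (Dirichlet at 0 absorbed into V; Neumann datum at x = 6 contributes the boundary term).
Substituting f(x) = -x^2 + 3*x + 2, the right-hand side is ∫_0^6 (-x^2 + 3*x + 2) v dx − v(6).


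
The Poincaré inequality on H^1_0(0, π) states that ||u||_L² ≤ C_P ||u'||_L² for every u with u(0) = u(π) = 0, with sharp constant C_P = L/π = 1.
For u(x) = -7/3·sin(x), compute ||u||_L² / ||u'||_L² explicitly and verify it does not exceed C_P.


||u||_L² / ||u'||_L² = 1 = C_P.

u(x) = -7/3·sin(x), so u'(x) = -7*cos(x)/3.
Writing u(x) = A·sin(kπx/L) with A = -7/3 and k = 1, use ∫_0^L sin²(kπx/L) dx = L/2 and ∫_0^L cos²(kπx/L) dx = L/2.
u² = 49/9·sin²(x) and (u')² = 49/9·cos²(x), and each of sin², cos² integrates to L/2 = π/2 over (0, π).
∫_0^π u² dx = 49*π/18, so ||u||_L² = 7*sqrt(2)*sqrt(π)/6.
∫_0^π (u')² dx = 49*π/18, so ||u'||_L² = 7*sqrt(2)*sqrt(π)/6.
Ratio ||u||_L² / ||u'||_L² = 1.
Sharp Poincaré constant on H^1_0(0, π) is C_P = L/π = 1, achieved by sin(x).
This is the k = 1 eigenfunction (up to amplitude), so the ratio equals the sharp Poincaré constant exactly.


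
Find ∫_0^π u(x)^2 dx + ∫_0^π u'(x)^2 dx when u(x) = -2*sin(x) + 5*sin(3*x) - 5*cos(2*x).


||u||_{H^1(0,π)}^2 = -1100/3 + 383*π/2

u'(x) = 10*sin(2*x) - 2*cos(x) + 15*cos(3*x).
Expand u² and (u')² and integrate term by term on (0, π), using: for integers n ≥ 1, ∫_0^π sin²(nx) dx = ∫_0^π cos²(nx) dx = π/2; for n ≠ n', ∫_0^π sin(nx)sin(n'x) dx = ∫_0^π cos(nx)cos(n'x) dx = 0; and by product-to-sum, ∫_0^π sin(nx)cos(n'x) dx = ½∫_0^π [sin((n+n')x) + sin((n−n')x)] dx, which is 0 when n+n' is even and 2n/(n²−n'²) when n+n' is odd (it need not vanish on (0, π)).
  u² squared terms: (-5)²·∫cos(2x)² dx = 25·π/2 = 25*π/2;  (-2)²·∫sin(x)² dx = 4·π/2 = 2*π;  (5)²·∫sin(3x)² dx = 25·π/2 = 25*π/2.
  u² cross terms: 2·(-5)·(-2)·∫cos(2x)·sin(x) dx = 20·(-2/3) = -40/3;  2·(-5)·(5)·∫cos(2x)·sin(3x) dx = -50·(6/5) = -60;  2·(-2)·(5)·∫sin(x)·sin(3x) dx = -20·(0) = 0.
  So ∫_0^π u² dx = 25*π/2 + 2*π + 25*π/2 − 40/3 − 60 + 0 = -220/3 + 27*π.
  (u')² squared terms: (-2)²·∫cos(x)² dx = 4·π/2 = 2*π;  (10)²·∫sin(2x)² dx = 100·π/2 = 50*π;  (15)²·∫cos(3x)² dx = 225·π/2 = 225*π/2.
  (u')² cross terms: 2·(-2)·(10)·∫cos(x)·sin(2x) dx = -40·(4/3) = -160/3;  2·(-2)·(15)·∫cos(x)·cos(3x) dx = -60·(0) = 0;  2·(10)·(15)·∫sin(2x)·cos(3x) dx = 300·(-4/5) = -240.
  So ∫_0^π (u')² dx = 2*π + 50*π + 225*π/2 − 160/3 + 0 − 240 = -880/3 + 329*π/2.
||u||_{H^1}^2 = (-220/3 + 27*π) + (-880/3 + 329*π/2) = -1100/3 + 383*π/2.


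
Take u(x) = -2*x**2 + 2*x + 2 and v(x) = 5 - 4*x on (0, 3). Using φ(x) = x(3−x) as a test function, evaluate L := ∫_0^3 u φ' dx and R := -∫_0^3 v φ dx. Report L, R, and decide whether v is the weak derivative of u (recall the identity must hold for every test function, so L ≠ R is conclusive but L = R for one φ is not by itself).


LHS = 18, RHS = 9/2. No, v is not the weak derivative of u.

u(x) = -2*x**2 + 2*x + 2, classical derivative u'(x) = 2 - 4*x.
φ(x) = x(3−x), so φ'(x) = 3 - 2*x.
Note φ(0) = φ(3) = 0, so the boundary term u·φ vanishes.
LHS = ∫_0^3 u(x) φ'(x) dx = ∫_0^3 (4*x^3 - 10*x^2 + 2*x + 6) dx. Term by term:
  ∫_0^3 4*x^3 dx = 81;  ∫_0^3 -10*x^2 dx = -90;  ∫_0^3 2*x dx = 9;
  ∫_0^3 6 dx = 18.
Sum: 81 − 90 + 9 + 18 = 18.
So LHS = 18.
∫_0^3 v(x) φ(x) dx = ∫_0^3 (4*x^3 - 17*x^2 + 15*x) dx. Term by term:
  ∫_0^3 4*x^3 dx = 81;  ∫_0^3 -17*x^2 dx = -153;  ∫_0^3 15*x dx = 135/2.
Sum: 81 − 153 + 135/2 = -9/2.
So RHS = -∫_0^3 v(x) φ(x) dx = 9/2.
LHS − RHS = 27/2 ≠ 0, so the identity fails.
(For a valid weak derivative the identity must hold for EVERY test function, in particular this one. The failure shows v is NOT the weak derivative of u.)
Correct weak derivative would be u'(x) = 2 - 4*x.


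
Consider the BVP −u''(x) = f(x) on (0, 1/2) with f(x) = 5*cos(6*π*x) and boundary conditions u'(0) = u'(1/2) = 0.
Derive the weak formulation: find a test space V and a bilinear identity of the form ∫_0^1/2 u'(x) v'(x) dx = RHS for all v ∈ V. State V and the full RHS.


V = H^1(0, 1/2) (no boundary constraint on v; u is determined up to an additive constant); weak form: ∫_0^1/2 u'v' dx = ∫_0^1/2 (5*cos(6*π*x)) v dx for all v ∈ V.

Multiply both sides by a test function v and integrate from 0 to 1/2:
  ∫_0^1/2 −u''(x) v(x) dx = ∫_0^1/2 f(x) v(x) dx.
Integrate the LHS by parts once:
  ∫_0^1/2 −u'' v dx = −[u'(x) v(x)]_0^1/2 + ∫_0^1/2 u'(x) v'(x) dx.
Thus ∫_0^1/2 u'(x) v'(x) dx = ∫_0^1/2 f(x) v(x) dx + [u'(x) v(x)]_0^1/2.
Choose V so that boundary terms are either known or forced to vanish.
u has homogeneous Neumann: u'(0) = u'(1/2) = 0. So [u' v]_0^1/2 = 0·v(1/2) − 0·v(0) = 0 for any v; take V = H^1(0, 1/2).
Weak formulation: find u (satisfying any essential BC) such that ∫_0^1/2 u'(x) v'(x) dx = ∫_0^1/2 f v dx for all v ∈ V (homogeneous Neumann, so boundary terms vanish).
Substituting f(x) = 5*cos(6*π*x), the right-hand side is ∫_0^1/2 (5*cos(6*π*x)) v dx.
Compatibility check (pure Neumann): taking v ≡ 1 ∈ V gives 0 = ∫_0^1/2 f dx + (0) − (0), i.e. ∫_0^1/2 f dx must equal u'(0) − u'(1/2) = 0. Indeed ∫_0^1/2 (5*cos(6*π*x)) dx = 0, so the data are compatible. The solution is then unique only up to an additive constant (fix it e.g. by requiring ∫_0^1/2 u dx = 0).


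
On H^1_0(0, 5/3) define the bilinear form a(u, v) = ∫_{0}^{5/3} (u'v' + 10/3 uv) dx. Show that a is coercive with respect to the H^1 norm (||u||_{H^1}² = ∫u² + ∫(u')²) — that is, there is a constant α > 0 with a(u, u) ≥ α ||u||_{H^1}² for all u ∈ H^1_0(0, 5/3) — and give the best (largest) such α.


α = 1

Coercivity of a(·,·) on H^1_0(0, 5/3) means a(u, u) ≥ α ||u||_{H^1}² for every u ∈ H^1_0.
The interval has length L = 5/3, and Poincaré/coercivity depend only on L. Here a(u, u) = ∫(u')² + (10/3)·∫u².
Here c = 10/3 ≥ 1, so a(u,u) = ∫(u')² + c∫u² ≥ ∫(u')² + ∫u² = ||u||_{H^1}², i.e. α = 1 works. No larger α is possible: a(u,u) ≥ α||u||_{H^1}² means (1−α)∫(u')² ≥ (α−c)∫u², and for the modes u_n = sin(nπ(x−x₀)/L) (x₀ the left endpoint) one has ∫u_n²/∫(u_n')² = (L/(nπ))² → 0, so a(u_n,u_n)/||u_n||_{H^1}² → 1. Hence the optimal constant is α = 1.
Therefore α = 1.


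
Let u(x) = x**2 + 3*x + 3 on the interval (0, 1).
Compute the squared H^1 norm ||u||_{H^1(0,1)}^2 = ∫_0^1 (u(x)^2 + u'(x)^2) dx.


||u||_{H^1}^2 = 1231/30

The H^1 norm (squared) on an interval (0, L) is
  ||u||_{H^1}^2 = ∫_0^L u(x)^2 dx + ∫_0^L u'(x)^2 dx.
Compute u'(x) = 2*x + 3.
Then u(x)^2 = x**4 + 6*x**3 + 15*x**2 + 18*x + 9 and u'(x)^2 = 4*x**2 + 12*x + 9.
Integrate each monomial from 0 to 1 using ∫_0^1 c·x^n dx = c·1^(n+1)/(n+1):
  ∫_0^1 u(x)^2 dx = ∫_0^1 (x^4 + 6*x^3 + 15*x^2 + 18*x + 9) dx. Term by term:
    ∫_0^1 x^4 dx = 1/5;  ∫_0^1 6*x^3 dx = 3/2;  ∫_0^1 15*x^2 dx = 5;
    ∫_0^1 18*x dx = 9;  ∫_0^1 9 dx = 9.
  Sum: 1/5 + 3/2 + 5 + 9 + 9 = 247/10.
  ∫_0^1 u'(x)^2 dx = ∫_0^1 (4*x^2 + 12*x + 9) dx. Term by term:
    ∫_0^1 4*x^2 dx = 4/3;  ∫_0^1 12*x dx = 6;  ∫_0^1 9 dx = 9.
  Sum: 4/3 + 6 + 9 = 49/3.
Adding: ||u||_{H^1}^2 = 247/10 + 49/3 = 1231/30.


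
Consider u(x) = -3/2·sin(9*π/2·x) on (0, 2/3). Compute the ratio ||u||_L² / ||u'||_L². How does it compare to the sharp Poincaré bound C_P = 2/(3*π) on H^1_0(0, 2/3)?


||u||_L² / ||u'||_L² = 2/(9*π) < C_P = 2/(3*π).

u(x) = -3/2·sin(9*π/2·x), so u'(x) = -27*π*cos(9*π*x/2)/4.
Writing u(x) = A·sin(kπx/L) with A = -3/2 and k = 3, use ∫_0^L sin²(kπx/L) dx = L/2 and ∫_0^L cos²(kπx/L) dx = L/2.
u² = 9/4·sin²(9*π/2·x) and (u')² = 729*π^2/16·cos²(9*π/2·x), and each of sin², cos² integrates to L/2 = 1/3 over (0, 2/3).
∫_0^2/3 u² dx = 3/4, so ||u||_L² = sqrt(3)/2.
∫_0^2/3 (u')² dx = 243*π^2/16, so ||u'||_L² = 9*sqrt(3)*π/4.
Ratio ||u||_L² / ||u'||_L² = 2/(9*π).
Sharp Poincaré constant on H^1_0(0, 2/3) is C_P = L/π = 2/(3*π), achieved by sin(3*π/2·x).
This is the k = 3 harmonic; the ratio L/(kπ) is strictly less than C_P = L/π, consistent with the sharp inequality ||u||_L² ≤ C_P ||u'||_L².


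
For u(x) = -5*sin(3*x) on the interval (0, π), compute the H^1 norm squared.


||u||_{H^1(0,π)}^2 = 125*π

u'(x) = -15*cos(3*x).
Expand u² and (u')² and integrate term by term on (0, π), using: for integers n ≥ 1, ∫_0^π sin²(nx) dx = ∫_0^π cos²(nx) dx = π/2; for n ≠ n', ∫_0^π sin(nx)sin(n'x) dx = ∫_0^π cos(nx)cos(n'x) dx = 0; and by product-to-sum, ∫_0^π sin(nx)cos(n'x) dx = ½∫_0^π [sin((n+n')x) + sin((n−n')x)] dx, which is 0 when n+n' is even and 2n/(n²−n'²) when n+n' is odd (it need not vanish on (0, π)).
  u² squared terms: (-5)²·∫sin(3x)² dx = 25·π/2 = 25*π/2.
  So ∫_0^π u² dx = 25*π/2.
  (u')² squared terms: (-15)²·∫cos(3x)² dx = 225·π/2 = 225*π/2.
  So ∫_0^π (u')² dx = 225*π/2.
||u||_{H^1}^2 = (25*π/2) + (225*π/2) = 125*π.


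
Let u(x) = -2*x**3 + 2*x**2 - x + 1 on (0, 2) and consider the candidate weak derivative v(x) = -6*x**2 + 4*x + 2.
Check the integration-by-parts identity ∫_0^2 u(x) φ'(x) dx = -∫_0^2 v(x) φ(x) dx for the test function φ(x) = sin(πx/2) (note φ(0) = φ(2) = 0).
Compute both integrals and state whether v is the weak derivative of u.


LHS = -192/π^3 + 36/π, RHS = -192/π^3 + 24/π. No, v is not the weak derivative of u.

u(x) = -2*x**3 + 2*x**2 - x + 1, classical derivative u'(x) = -6*x**2 + 4*x - 1.
φ(x) = sin(πx/2), so φ'(x) = π*cos(π*x/2)/2.
Note φ(0) = φ(2) = 0, so the boundary term u·φ vanishes.
LHS = ∫_0^2 u(x) φ'(x) dx = ∫_0^2 (-π*x^3*cos(π*x/2) + π*x^2*cos(π*x/2) - π*x*cos(π*x/2)/2 + π*cos(π*x/2)/2) dx. Term by term:
  ∫_0^2 π*cos(π*x/2)/2 dx = 0;  ∫_0^2 π*x^2*cos(π*x/2) dx = -16/π;  ∫_0^2 -π*x^3*cos(π*x/2) dx = -192/π^3 + 48/π;
  ∫_0^2 -π*x*cos(π*x/2)/2 dx = 4/π.
Sum: 0 − 16/π + -192/π^3 + 48/π + 4/π = -192/π^3 + 36/π.
So LHS = -192/π^3 + 36/π.
∫_0^2 v(x) φ(x) dx = ∫_0^2 (-6*x^2*sin(π*x/2) + 4*x*sin(π*x/2) + 2*sin(π*x/2)) dx. Term by term:
  ∫_0^2 2*sin(π*x/2) dx = 8/π;  ∫_0^2 -6*x^2*sin(π*x/2) dx = -48/π + 192/π^3;  ∫_0^2 4*x*sin(π*x/2) dx = 16/π.
Sum: 8/π + -48/π + 192/π^3 + 16/π = -24/π + 192/π^3.
So RHS = -∫_0^2 v(x) φ(x) dx = -192/π^3 + 24/π.
LHS − RHS = 12/π ≠ 0, so the identity fails.
(For a valid weak derivative the identity must hold for EVERY test function, in particular this one. The failure shows v is NOT the weak derivative of u.)
Correct weak derivative would be u'(x) = -6*x**2 + 4*x - 1.


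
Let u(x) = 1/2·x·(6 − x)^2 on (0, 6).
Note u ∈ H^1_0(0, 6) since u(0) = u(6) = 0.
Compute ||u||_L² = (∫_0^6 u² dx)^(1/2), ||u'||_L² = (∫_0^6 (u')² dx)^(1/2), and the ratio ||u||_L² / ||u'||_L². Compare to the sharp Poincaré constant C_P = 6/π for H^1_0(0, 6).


||u||_L² / ||u'||_L² = 3*sqrt(14)/7 < C_P = 6/π.

u(x) = 1/2·x·(6 − x)^2, so u'(x) = 3*(x/2 - 3)*(x - 2).
u(x) = 1/2·x·(6 − x)^2 vanishes at x = 0 and x = 6, so u ∈ H^1_0(0, 6). Differentiate via the product rule and integrate the resulting polynomials term by term.
  ∫_0^6 u² dx = ∫_0^6 (x^6/4 - 6*x^5 + 54*x^4 - 216*x^3 + 324*x^2) dx. Term by term:
    ∫_0^6 x^6/4 dx = 69984/7;  ∫_0^6 -6*x^5 dx = -46656;  ∫_0^6 54*x^4 dx = 419904/5;
    ∫_0^6 -216*x^3 dx = -69984;  ∫_0^6 324*x^2 dx = 23328.
  Sum: 69984/7 − 46656 + 419904/5 − 69984 + 23328 = 23328/35.
  ∫_0^6 (u')² dx = ∫_0^6 (9*x^4/4 - 36*x^3 + 198*x^2 - 432*x + 324) dx. Term by term:
    ∫_0^6 9*x^4/4 dx = 17496/5;  ∫_0^6 -36*x^3 dx = -11664;  ∫_0^6 198*x^2 dx = 14256;
    ∫_0^6 -432*x dx = -7776;  ∫_0^6 324 dx = 1944.
  Sum: 17496/5 − 11664 + 14256 − 7776 + 1944 = 1296/5.
∫_0^6 u² dx = 23328/35, so ||u||_L² = 108*sqrt(70)/35.
∫_0^6 (u')² dx = 1296/5, so ||u'||_L² = 36*sqrt(5)/5.
Ratio ||u||_L² / ||u'||_L² = 3*sqrt(14)/7.
Sharp Poincaré constant on H^1_0(0, 6) is C_P = L/π = 6/π, achieved by sin(π/6·x).
A polynomial bump cannot attain the sharp Poincaré constant (only the first sine eigenfunction does), so the ratio is strictly less than C_P, consistent with ||u||_L² ≤ C_P ||u'||_L².


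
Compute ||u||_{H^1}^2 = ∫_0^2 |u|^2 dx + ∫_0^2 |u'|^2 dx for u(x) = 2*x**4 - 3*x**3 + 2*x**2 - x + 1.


||u||_{H^1}^2 = 104464/315

The H^1 norm (squared) on an interval (0, L) is
  ||u||_{H^1}^2 = ∫_0^L u(x)^2 dx + ∫_0^L u'(x)^2 dx.
Compute u'(x) = 8*x**3 - 9*x**2 + 4*x - 1.
Then u(x)^2 = 4*x**8 - 12*x**7 + 17*x**6 - 16*x**5 + 14*x**4 - 10*x**3 + 5*x**2 - 2*x + 1 and u'(x)^2 = 64*x**6 - 144*x**5 + 145*x**4 - 88*x**3 + 34*x**2 - 8*x + 1.
Integrate each monomial from 0 to 2 using ∫_0^2 c·x^n dx = c·2^(n+1)/(n+1):
  ∫_0^2 u(x)^2 dx = ∫_0^2 (4*x^8 - 12*x^7 + 17*x^6 - 16*x^5 + 14*x^4 - 10*x^3 + 5*x^2 - 2*x + 1) dx. Term by term:
    ∫_0^2 4*x^8 dx = 2048/9;  ∫_0^2 -12*x^7 dx = -384;  ∫_0^2 17*x^6 dx = 2176/7;
    ∫_0^2 -16*x^5 dx = -512/3;  ∫_0^2 14*x^4 dx = 448/5;  ∫_0^2 -10*x^3 dx = -40;
    ∫_0^2 5*x^2 dx = 40/3;  ∫_0^2 -2*x dx = -4;  ∫_0^2 1 dx = 2.
  Sum: 2048/9 − 384 + 2176/7 − 512/3 + 448/5 − 40 + 40/3 − 4 + 2 = 14074/315.
  ∫_0^2 u'(x)^2 dx = ∫_0^2 (64*x^6 - 144*x^5 + 145*x^4 - 88*x^3 + 34*x^2 - 8*x + 1) dx. Term by term:
    ∫_0^2 64*x^6 dx = 8192/7;  ∫_0^2 -144*x^5 dx = -1536;  ∫_0^2 145*x^4 dx = 928;
    ∫_0^2 -88*x^3 dx = -352;  ∫_0^2 34*x^2 dx = 272/3;  ∫_0^2 -8*x dx = -16;
    ∫_0^2 1 dx = 2.
  Sum: 8192/7 − 1536 + 928 − 352 + 272/3 − 16 + 2 = 6026/21.
Adding: ||u||_{H^1}^2 = 14074/315 + 6026/21 = 104464/315.


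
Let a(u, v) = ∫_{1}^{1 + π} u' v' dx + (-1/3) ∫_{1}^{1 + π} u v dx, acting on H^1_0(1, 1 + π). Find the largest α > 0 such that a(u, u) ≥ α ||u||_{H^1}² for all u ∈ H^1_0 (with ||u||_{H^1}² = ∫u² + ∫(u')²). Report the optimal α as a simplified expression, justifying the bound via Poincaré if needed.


α = 1/3

Coercivity of a(·,·) on H^1_0(1, 1 + π) means a(u, u) ≥ α ||u||_{H^1}² for every u ∈ H^1_0.
The interval has length L = π, and Poincaré/coercivity depend only on L. Here a(u, u) = ∫(u')² + (-1/3)·∫u².
Here c = -1/3 < 0 with |c| < (π/L)² = 1, so coercivity still holds. The condition a(u,u) ≥ α||u||_{H^1}² reads (1−α)∫(u')² ≥ (α−c)∫u². Any admissible α is ≤ 1 (rapidly oscillating u have ∫u²/∫(u')² → 0), and α = 1 would force 0 ≥ (1−c)∫u², impossible since c < 1; so 1−α > 0. By the sharp Poincaré inequality on H^1_0 of an interval of length L, ∫(u')² ≥ (π/L)²∫u² with equality for the first sine mode sin(π(x−x₀)/L) (x₀ the left endpoint), so the inequality holds for all u iff (1−α)(π/L)² ≥ α − c, i.e. α ≤ ((π/L)² + c)/((π/L)² + 1) = (1 + c(L/π)²)/(1 + (L/π)²). (Direct route, valid since c ≤ 0: Poincaré gives c∫u² ≥ c(L/π)²∫(u')², so a(u,u) ≥ (1 + c(L/π)²)∫(u')², while ||u||_{H^1}² ≤ (1 + (L/π)²)∫(u')²; dividing yields the same α.) With (π/L)² = 1 and c = -1/3, the largest admissible constant is α = ((π/L)² + c)/((π/L)² + 1).
Simplifying, α = 1/3.


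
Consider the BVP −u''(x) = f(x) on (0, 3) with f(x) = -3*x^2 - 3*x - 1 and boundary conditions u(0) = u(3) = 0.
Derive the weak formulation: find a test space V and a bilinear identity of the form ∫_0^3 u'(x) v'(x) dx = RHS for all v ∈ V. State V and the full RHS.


V = H^1_0(0, 3) (so v(0) = v(3) = 0); weak form: ∫_0^3 u'v' dx = ∫_0^3 (-3*x^2 - 3*x - 1) v dx for all v ∈ V.

Multiply both sides by a test function v and integrate from 0 to 3:
  ∫_0^3 −u''(x) v(x) dx = ∫_0^3 f(x) v(x) dx.
Integrate the LHS by parts once:
  ∫_0^3 −u'' v dx = −[u'(x) v(x)]_0^3 + ∫_0^3 u'(x) v'(x) dx.
Thus ∫_0^3 u'(x) v'(x) dx = ∫_0^3 f(x) v(x) dx + [u'(x) v(x)]_0^3.
Choose V so that boundary terms are either known or forced to vanish.
u is Dirichlet: u(0) = u(3) = 0. Let V = H^1_0(0, 3); then v(0) = v(3) = 0, and [u' v]_0^3 = 0.
Weak formulation: find u (satisfying any essential BC) such that ∫_0^3 u'(x) v'(x) dx = ∫_0^3 f v dx for all v ∈ V.
Substituting f(x) = -3*x^2 - 3*x - 1, the right-hand side is ∫_0^3 (-3*x^2 - 3*x - 1) v dx.


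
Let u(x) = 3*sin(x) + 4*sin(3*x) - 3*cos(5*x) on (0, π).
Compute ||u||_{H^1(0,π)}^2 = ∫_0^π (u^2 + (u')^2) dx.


||u||_{H^1(0,π)}^2 = 206*π

u'(x) = 15*sin(5*x) + 3*cos(x) + 12*cos(3*x).
Expand u² and (u')² and integrate term by term on (0, π), using: for integers n ≥ 1, ∫_0^π sin²(nx) dx = ∫_0^π cos²(nx) dx = π/2; for n ≠ n', ∫_0^π sin(nx)sin(n'x) dx = ∫_0^π cos(nx)cos(n'x) dx = 0; and by product-to-sum, ∫_0^π sin(nx)cos(n'x) dx = ½∫_0^π [sin((n+n')x) + sin((n−n')x)] dx, which is 0 when n+n' is even and 2n/(n²−n'²) when n+n' is odd (it need not vanish on (0, π)).
  u² squared terms: (-3)²·∫cos(5x)² dx = 9·π/2 = 9*π/2;  (3)²·∫sin(x)² dx = 9·π/2 = 9*π/2;  (4)²·∫sin(3x)² dx = 16·π/2 = 8*π.
  u² cross terms: 2·(-3)·(3)·∫cos(5x)·sin(x) dx = -18·(0) = 0;  2·(-3)·(4)·∫cos(5x)·sin(3x) dx = -24·(0) = 0;  2·(3)·(4)·∫sin(x)·sin(3x) dx = 24·(0) = 0.
  So ∫_0^π u² dx = 9*π/2 + 9*π/2 + 8*π + 0 + 0 + 0 = 17*π.
  (u')² squared terms: (3)²·∫cos(x)² dx = 9·π/2 = 9*π/2;  (12)²·∫cos(3x)² dx = 144·π/2 = 72*π;  (15)²·∫sin(5x)² dx = 225·π/2 = 225*π/2.
  (u')² cross terms: 2·(3)·(12)·∫cos(x)·cos(3x) dx = 72·(0) = 0;  2·(3)·(15)·∫cos(x)·sin(5x) dx = 90·(0) = 0;  2·(12)·(15)·∫cos(3x)·sin(5x) dx = 360·(0) = 0.
  So ∫_0^π (u')² dx = 9*π/2 + 72*π + 225*π/2 + 0 + 0 + 0 = 189*π.
||u||_{H^1}^2 = (17*π) + (189*π) = 206*π.


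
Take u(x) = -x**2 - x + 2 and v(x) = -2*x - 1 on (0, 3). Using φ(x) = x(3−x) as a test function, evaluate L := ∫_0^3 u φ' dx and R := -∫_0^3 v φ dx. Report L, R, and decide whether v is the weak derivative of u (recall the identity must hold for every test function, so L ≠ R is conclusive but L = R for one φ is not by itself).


LHS = 18, RHS = 18. Yes, v = u' weakly.

u(x) = -x**2 - x + 2, classical derivative u'(x) = -2*x - 1.
φ(x) = x(3−x), so φ'(x) = 3 - 2*x.
Note φ(0) = φ(3) = 0, so the boundary term u·φ vanishes.
LHS = ∫_0^3 u(x) φ'(x) dx = ∫_0^3 (2*x^3 - x^2 - 7*x + 6) dx. Term by term:
  ∫_0^3 2*x^3 dx = 81/2;  ∫_0^3 -x^2 dx = -9;  ∫_0^3 -7*x dx = -63/2;
  ∫_0^3 6 dx = 18.
Sum: 81/2 − 9 − 63/2 + 18 = 18.
So LHS = 18.
∫_0^3 v(x) φ(x) dx = ∫_0^3 (2*x^3 - 5*x^2 - 3*x) dx. Term by term:
  ∫_0^3 2*x^3 dx = 81/2;  ∫_0^3 -5*x^2 dx = -45;  ∫_0^3 -3*x dx = -27/2.
Sum: 81/2 − 45 − 27/2 = -18.
So RHS = -∫_0^3 v(x) φ(x) dx = 18.
LHS = RHS, so the identity holds for this test φ.
Moreover u is smooth here and v(x) = u'(x) = -2*x - 1 pointwise, so the identity holds for every test function. Hence v is the weak derivative of u.


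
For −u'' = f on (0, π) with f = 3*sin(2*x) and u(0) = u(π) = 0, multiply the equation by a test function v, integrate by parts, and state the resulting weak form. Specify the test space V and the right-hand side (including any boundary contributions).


V = H^1_0(0, π) (so v(0) = v(π) = 0); weak form: ∫_0^π u'v' dx = ∫_0^π (3*sin(2*x)) v dx for all v ∈ V.

Multiply both sides by a test function v and integrate from 0 to π:
  ∫_0^π −u''(x) v(x) dx = ∫_0^π f(x) v(x) dx.
Integrate the LHS by parts once:
  ∫_0^π −u'' v dx = −[u'(x) v(x)]_0^π + ∫_0^π u'(x) v'(x) dx.
Thus ∫_0^π u'(x) v'(x) dx = ∫_0^π f(x) v(x) dx + [u'(x) v(x)]_0^π.
Choose V so that boundary terms are either known or forced to vanish.
u is Dirichlet: u(0) = u(π) = 0. Let V = H^1_0(0, π); then v(0) = v(π) = 0, and [u' v]_0^π = 0.
Weak formulation: find u (satisfying any essential BC) such that ∫_0^π u'(x) v'(x) dx = ∫_0^π f v dx for all v ∈ V.
Substituting f(x) = 3*sin(2*x), the right-hand side is ∫_0^π (3*sin(2*x)) v dx.
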